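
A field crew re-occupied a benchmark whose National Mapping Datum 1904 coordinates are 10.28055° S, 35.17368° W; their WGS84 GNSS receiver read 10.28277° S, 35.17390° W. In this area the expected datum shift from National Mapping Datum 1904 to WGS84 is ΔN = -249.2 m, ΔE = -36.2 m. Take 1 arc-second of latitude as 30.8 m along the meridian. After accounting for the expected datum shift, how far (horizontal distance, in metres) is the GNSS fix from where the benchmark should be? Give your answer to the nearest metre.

Observed coordinate differences: Δφ = -0.00222°, Δλ = -0.00022°.
Converting to metres (1° lat = 110880 m, cos φ = 0.983946): observed ΔN = -246.2 m, observed ΔE = -24.0 m.
Subtracting the expected shift leaves a residual of -246.2 − (-249.2) = 3.0 m north and -24.0 − (-36.2) = 12.2 m east.
Residual distance = √(3.0² + 12.2²) = 12.6 m.

13 m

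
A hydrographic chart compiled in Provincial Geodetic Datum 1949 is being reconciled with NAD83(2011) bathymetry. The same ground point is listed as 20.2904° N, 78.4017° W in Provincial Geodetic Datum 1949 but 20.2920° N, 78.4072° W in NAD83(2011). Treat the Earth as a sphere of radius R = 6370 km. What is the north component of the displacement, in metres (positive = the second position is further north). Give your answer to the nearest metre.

Δφ = 20.2920° − 20.2904° = +0.0016°; Δλ = -78.4072° − -78.4017° = -0.0055°.
1° along a meridian = πR/180 = 111177 m.
ΔN = Δφ × 111177 = 177.9 m; ΔE = Δλ × 111177 × cos(20.2904°) = -0.0055 × 111177 × 0.937947 = -573.5 m.

ΔN = 178 m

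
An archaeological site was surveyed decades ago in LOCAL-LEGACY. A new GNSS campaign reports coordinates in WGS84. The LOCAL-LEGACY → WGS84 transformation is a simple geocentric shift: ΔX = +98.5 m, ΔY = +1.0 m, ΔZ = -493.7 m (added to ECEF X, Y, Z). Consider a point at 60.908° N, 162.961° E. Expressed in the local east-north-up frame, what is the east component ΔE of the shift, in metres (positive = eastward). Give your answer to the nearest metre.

The local east axis at (φ, λ) is (−sin λ, cos λ, 0), so ΔE = −sin(162.961°)·98.5 + cos(162.961°)·1.0 = -29.82 m.

ΔE = -30 m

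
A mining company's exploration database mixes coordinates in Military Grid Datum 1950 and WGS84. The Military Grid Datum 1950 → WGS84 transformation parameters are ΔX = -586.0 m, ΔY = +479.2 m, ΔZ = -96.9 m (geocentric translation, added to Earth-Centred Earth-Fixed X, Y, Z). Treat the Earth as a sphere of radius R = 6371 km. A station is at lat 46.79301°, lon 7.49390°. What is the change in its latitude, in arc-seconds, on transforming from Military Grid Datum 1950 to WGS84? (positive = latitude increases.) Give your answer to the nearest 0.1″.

sin φ = 0.728885, cos φ = 0.684636, sin λ = 0.130421, cos λ = 0.991459.
North component: ΔN = −sin φ cos λ·ΔX − sin φ sin λ·ΔY + cos φ·ΔZ = −(0.728885)(0.991459)(-586.0) − (0.728885)(0.130421)(479.2) + (0.684636)(-96.9) = 311.58 m.
1° of latitude spans πR/180 = 111195 m, so Δφ = 311.58 / 111195 × 3600 = 10.088″.

Δφ = 10.1″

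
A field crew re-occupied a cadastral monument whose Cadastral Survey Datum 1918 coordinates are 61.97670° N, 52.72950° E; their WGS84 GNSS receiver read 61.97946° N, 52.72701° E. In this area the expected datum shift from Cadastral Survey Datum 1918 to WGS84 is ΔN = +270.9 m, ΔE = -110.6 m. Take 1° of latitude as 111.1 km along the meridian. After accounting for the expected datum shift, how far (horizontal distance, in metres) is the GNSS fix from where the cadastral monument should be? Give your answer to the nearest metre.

Observed coordinate differences: Δφ = +0.00276°, Δλ = -0.00249°.
Converting to metres (1° lat = 111100 m, cos φ = 0.469831): observed ΔN = 306.6 m, observed ΔE = -130.0 m.
Subtracting the expected shift leaves a residual of 306.6 − (270.9) = 35.7 m north and -130.0 − (-110.6) = -19.4 m east.
Residual distance = √(35.7² + (-19.4)²) = 40.6 m.

41 m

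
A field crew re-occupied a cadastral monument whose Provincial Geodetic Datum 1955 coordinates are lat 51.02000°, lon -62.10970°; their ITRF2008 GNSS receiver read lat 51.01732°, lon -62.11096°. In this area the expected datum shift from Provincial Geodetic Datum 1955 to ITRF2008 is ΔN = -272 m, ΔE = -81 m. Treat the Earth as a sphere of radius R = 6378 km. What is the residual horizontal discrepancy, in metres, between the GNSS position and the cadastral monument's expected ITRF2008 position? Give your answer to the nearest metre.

Observed coordinate differences: Δφ = -0.00268°, Δλ = -0.00126°.
Converting to metres (1° lat = 111317 m, cos φ = 0.629049): observed ΔN = -298.3 m, observed ΔE = -88.2 m.
Subtracting the expected shift leaves a residual of -298.3 − (-272) = -26.3 m north and -88.2 − (-81) = -7.2 m east.
Residual distance = √((-26.3)² + (-7.2)²) = 27.3 m.

27 m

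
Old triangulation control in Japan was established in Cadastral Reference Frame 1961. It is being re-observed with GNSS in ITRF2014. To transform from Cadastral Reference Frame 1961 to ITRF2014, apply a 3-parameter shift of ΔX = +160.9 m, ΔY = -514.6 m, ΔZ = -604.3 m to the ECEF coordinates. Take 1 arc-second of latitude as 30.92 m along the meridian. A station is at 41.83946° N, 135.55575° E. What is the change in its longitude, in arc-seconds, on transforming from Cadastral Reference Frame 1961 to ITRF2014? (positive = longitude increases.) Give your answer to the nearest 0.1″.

Δλ = 11.1″

sin φ = 0.667046, cos φ = 0.745017, sin λ = 0.700215, cos λ = -0.713932.
East component: ΔE = −sin λ·ΔX + cos λ·ΔY = −(0.700215)(160.9) + (-0.713932)(-514.6) = 254.72 m.
1° of latitude spans 3600 × 30.92 = 111312 m; at latitude φ, 1° of longitude spans that × cos φ = 82929.3 m, so Δλ = 254.72 / 82929.3 × 3600 = 11.058″.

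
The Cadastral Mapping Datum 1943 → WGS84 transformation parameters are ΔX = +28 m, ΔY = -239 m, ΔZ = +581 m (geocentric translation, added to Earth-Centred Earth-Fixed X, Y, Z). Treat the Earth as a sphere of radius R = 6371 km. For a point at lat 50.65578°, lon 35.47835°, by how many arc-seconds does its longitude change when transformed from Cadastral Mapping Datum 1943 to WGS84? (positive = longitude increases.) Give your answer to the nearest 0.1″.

Δλ = -10.8″

sin φ = 0.773351, cos φ = 0.633978, sin λ = 0.580395, cos λ = 0.814335.
East component: ΔE = −sin λ·ΔX + cos λ·ΔY = −(0.580395)(28) + (0.814335)(-239) = -210.88 m.
1° of latitude spans πR/180 = 111195 m; at latitude φ, 1° of longitude spans that × cos φ = 70495.1 m, so Δλ = -210.88 / 70495.1 × 3600 = -10.769″.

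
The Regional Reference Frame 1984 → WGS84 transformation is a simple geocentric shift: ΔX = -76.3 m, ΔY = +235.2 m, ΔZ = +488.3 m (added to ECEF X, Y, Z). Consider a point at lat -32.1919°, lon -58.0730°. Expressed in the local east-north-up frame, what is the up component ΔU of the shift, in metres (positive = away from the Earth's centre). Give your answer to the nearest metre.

The local up (radial) axis is (cos φ cos λ, cos φ sin λ, sin φ), giving ΔU = -34.147 − 168.932 − 260.145 = -463.22 m.

ΔU = -463 m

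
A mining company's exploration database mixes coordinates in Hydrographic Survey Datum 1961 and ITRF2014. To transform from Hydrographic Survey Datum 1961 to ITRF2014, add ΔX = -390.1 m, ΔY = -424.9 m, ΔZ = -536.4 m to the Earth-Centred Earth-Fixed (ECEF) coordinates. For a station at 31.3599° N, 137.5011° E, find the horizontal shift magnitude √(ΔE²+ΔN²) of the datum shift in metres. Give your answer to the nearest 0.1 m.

736.7 m

At φ = 31.3599°, λ = 137.5011°: sin φ = 0.520412, cos φ = 0.853915, sin λ = 0.675576, cos λ = -0.737290.
ΔE = −sin λ·ΔX + cos λ·ΔY = −(0.675576)·(-390.1) + (-0.737290)·(-424.9) = 576.82 m.
ΔN = −sin φ cos λ·ΔX − sin φ sin λ·ΔY + cos φ·ΔZ = −(0.520412)(-0.737290)(-390.1) − (0.520412)(0.675576)(-424.9) + (0.853915)(-536.4) = -458.33 m.
Horizontal magnitude = √(ΔE² + ΔN²) = √(576.82² + (-458.33)²) = 736.74 m.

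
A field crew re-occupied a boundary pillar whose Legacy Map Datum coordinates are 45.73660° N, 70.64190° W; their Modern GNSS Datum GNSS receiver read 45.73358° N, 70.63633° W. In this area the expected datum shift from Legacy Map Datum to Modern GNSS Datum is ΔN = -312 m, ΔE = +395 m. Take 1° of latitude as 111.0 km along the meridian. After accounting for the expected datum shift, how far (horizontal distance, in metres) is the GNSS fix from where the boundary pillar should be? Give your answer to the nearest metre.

43 m

Observed coordinate differences: Δφ = -0.00302°, Δλ = +0.00557°.
Converting to metres (1° lat = 111000 m, cos φ = 0.697958): observed ΔN = -335.2 m, observed ΔE = 431.5 m.
Subtracting the expected shift leaves a residual of -335.2 − (-312) = -23.2 m north and 431.5 − (395) = 36.5 m east.
Residual distance = √((-23.2)² + 36.5²) = 43.3 m.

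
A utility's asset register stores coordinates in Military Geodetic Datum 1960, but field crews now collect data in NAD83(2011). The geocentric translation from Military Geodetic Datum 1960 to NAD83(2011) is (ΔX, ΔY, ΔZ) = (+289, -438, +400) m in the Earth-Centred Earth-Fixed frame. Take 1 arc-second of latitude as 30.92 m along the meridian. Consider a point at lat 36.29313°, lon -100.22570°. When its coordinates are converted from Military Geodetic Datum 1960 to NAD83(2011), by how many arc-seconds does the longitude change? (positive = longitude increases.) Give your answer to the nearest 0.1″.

Δλ = 14.5″

sin φ = 0.591917, cos φ = 0.805999, sin λ = -0.984116, cos λ = -0.177526.
East component: ΔE = −sin λ·ΔX + cos λ·ΔY = −(-0.984116)(289) + (-0.177526)(-438) = 362.17 m.
1° of latitude spans 3600 × 30.92 = 111312 m; at latitude φ, 1° of longitude spans that × cos φ = 89717.4 m, so Δλ = 362.17 / 89717.4 × 3600 = 14.532″.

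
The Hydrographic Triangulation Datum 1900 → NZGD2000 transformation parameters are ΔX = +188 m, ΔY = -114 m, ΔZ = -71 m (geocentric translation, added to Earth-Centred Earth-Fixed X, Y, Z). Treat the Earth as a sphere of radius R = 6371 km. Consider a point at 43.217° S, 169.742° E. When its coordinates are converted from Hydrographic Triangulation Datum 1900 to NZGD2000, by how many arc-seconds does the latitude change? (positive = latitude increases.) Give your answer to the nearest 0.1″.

Δφ = -6.2″

sin φ = -0.684763, cos φ = 0.728765, sin λ = 0.178081, cos λ = -0.984016.
North component: ΔN = −sin φ cos λ·ΔX − sin φ sin λ·ΔY + cos φ·ΔZ = −(-0.684763)(-0.984016)(188) − (-0.684763)(0.178081)(-114) + (0.728765)(-71) = -192.32 m.
1° of latitude spans πR/180 = 111195 m, so Δφ = -192.32 / 111195 × 3600 = -6.227″.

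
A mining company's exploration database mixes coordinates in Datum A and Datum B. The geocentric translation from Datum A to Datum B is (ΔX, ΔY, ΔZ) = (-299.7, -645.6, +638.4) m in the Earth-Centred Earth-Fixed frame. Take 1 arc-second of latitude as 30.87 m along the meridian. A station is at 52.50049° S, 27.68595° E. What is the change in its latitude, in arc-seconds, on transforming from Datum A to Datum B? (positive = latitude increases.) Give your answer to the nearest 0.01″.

Δφ = -1.94″

sin φ = -0.793359, cos φ = 0.608755, sin λ = 0.464625, cos λ = 0.885508.
North component: ΔN = −sin φ cos λ·ΔX − sin φ sin λ·ΔY + cos φ·ΔZ = −(-0.793359)(0.885508)(-299.7) − (-0.793359)(0.464625)(-645.6) + (0.608755)(638.4) = -59.90 m.
1° of latitude spans 3600 × 30.87 = 111132 m, so Δφ = -59.90 / 111132 × 3600 = -1.940″.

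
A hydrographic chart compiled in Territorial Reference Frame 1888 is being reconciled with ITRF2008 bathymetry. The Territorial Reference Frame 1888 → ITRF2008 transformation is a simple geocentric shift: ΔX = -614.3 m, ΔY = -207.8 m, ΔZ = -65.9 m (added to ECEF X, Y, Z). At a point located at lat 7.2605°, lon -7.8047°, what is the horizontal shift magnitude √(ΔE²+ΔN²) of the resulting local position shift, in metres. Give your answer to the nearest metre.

289 m

The local east axis at (φ, λ) is (−sin λ, cos λ, 0), so ΔE = −sin(-7.8047°)·(-614.3) + cos(-7.8047°)·(-207.8) = -289.30 m.
The local north axis is (−sin φ cos λ, −sin φ sin λ, cos φ), giving ΔN = 76.917 − 3.566 − 65.372 = 7.98 m.
Horizontal magnitude = √(ΔE² + ΔN²) = √((-289.30)² + 7.98²) = 289.41 m.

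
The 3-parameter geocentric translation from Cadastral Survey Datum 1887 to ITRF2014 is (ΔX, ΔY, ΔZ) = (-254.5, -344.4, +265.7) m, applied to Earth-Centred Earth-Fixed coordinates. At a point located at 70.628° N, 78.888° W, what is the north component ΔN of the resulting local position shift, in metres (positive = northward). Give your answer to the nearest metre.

The local north axis is (−sin φ cos λ, −sin φ sin λ, cos φ), giving ΔN = 46.272 − 318.811 + 88.133 = -184.41 m.

ΔN = -184 m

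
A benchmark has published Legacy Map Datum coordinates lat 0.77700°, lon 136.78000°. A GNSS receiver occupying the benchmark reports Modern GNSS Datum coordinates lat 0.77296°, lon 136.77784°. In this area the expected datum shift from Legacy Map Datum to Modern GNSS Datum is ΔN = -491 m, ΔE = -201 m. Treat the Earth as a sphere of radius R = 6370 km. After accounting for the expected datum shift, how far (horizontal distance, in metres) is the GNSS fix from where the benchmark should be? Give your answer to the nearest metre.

57 m

Observed coordinate differences: Δφ = -0.00404°, Δλ = -0.00216°.
Converting to metres (1° lat = 111177 m, cos φ = 0.999908): observed ΔN = -449.2 m, observed ΔE = -240.1 m.
Subtracting the expected shift leaves a residual of -449.2 − (-491) = 41.8 m north and -240.1 − (-201) = -39.1 m east.
Residual distance = √(41.8² + (-39.1)²) = 57.3 m.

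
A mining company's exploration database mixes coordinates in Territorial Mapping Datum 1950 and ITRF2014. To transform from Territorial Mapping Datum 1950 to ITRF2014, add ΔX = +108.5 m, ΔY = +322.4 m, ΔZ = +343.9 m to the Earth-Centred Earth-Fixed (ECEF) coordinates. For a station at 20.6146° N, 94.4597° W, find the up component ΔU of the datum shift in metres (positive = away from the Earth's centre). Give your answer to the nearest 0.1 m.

The local up (radial) axis is (cos φ cos λ, cos φ sin λ, sin φ), giving ΔU = -7.897 − 300.843 + 121.080 = -187.66 m.

ΔU = -187.7 m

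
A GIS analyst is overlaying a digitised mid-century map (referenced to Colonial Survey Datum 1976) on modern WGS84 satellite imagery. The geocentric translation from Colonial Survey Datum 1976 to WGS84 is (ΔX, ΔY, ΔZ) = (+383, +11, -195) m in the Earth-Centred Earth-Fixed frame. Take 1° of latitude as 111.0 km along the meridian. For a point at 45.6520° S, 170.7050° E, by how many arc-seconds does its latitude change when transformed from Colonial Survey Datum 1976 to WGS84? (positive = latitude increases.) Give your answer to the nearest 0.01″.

sin φ = -0.715107, cos φ = 0.699015, sin λ = 0.161518, cos λ = -0.986870.
North component: ΔN = −sin φ cos λ·ΔX − sin φ sin λ·ΔY + cos φ·ΔZ = −(-0.715107)(-0.986870)(383) − (-0.715107)(0.161518)(11) + (0.699015)(-195) = -405.33 m.
1° of latitude spans 111000 m, so Δφ = -405.33 / 111000 × 3600 = -13.146″.

Δφ = -13.15″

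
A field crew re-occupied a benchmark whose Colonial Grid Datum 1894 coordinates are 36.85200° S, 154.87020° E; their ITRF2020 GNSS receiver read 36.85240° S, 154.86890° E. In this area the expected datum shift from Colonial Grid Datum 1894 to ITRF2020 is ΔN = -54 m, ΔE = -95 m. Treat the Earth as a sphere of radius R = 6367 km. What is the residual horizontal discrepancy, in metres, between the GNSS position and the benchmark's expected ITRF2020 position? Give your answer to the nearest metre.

Observed coordinate differences: Δφ = -0.00040°, Δλ = -0.00130°.
Converting to metres (1° lat = 111125 m, cos φ = 0.800187): observed ΔN = -44.5 m, observed ΔE = -115.6 m.
Subtracting the expected shift leaves a residual of -44.5 − (-54) = 9.5 m north and -115.6 − (-95) = -20.6 m east.
Residual distance = √(9.5² + (-20.6)²) = 22.7 m.

23 m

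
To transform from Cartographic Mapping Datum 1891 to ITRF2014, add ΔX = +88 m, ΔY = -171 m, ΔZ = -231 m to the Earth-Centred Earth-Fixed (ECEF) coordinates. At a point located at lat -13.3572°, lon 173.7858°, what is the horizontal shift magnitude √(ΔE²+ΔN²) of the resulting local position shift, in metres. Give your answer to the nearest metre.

At φ = -13.3572°, λ = 173.7858°: sin φ = -0.231021, cos φ = 0.972949, sin λ = 0.108246, cos λ = -0.994124.
ΔE = −sin λ·ΔX + cos λ·ΔY = −(0.108246)·(88) + (-0.994124)·(-171) = 160.47 m.
ΔN = −sin φ cos λ·ΔX − sin φ sin λ·ΔY + cos φ·ΔZ = −(-0.231021)(-0.994124)(88) − (-0.231021)(0.108246)(-171) + (0.972949)(-231) = -249.24 m.
Horizontal magnitude = √(ΔE² + ΔN²) = √(160.47² + (-249.24)²) = 296.43 m.

296 m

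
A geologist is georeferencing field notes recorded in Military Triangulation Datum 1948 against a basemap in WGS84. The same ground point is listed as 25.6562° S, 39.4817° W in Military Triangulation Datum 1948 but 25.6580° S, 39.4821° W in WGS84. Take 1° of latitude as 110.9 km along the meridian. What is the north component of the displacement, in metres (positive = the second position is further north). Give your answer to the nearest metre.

Δφ = -25.6580° − -25.6562° = -0.0018°; Δλ = -39.4821° − -39.4817° = -0.0004°.
ΔN = Δφ × 110900 = -199.6 m; ΔE = Δλ × 110900 × cos(-25.6562°) = -0.0004 × 110900 × 0.901408 = -40.0 m.

ΔN = -200 m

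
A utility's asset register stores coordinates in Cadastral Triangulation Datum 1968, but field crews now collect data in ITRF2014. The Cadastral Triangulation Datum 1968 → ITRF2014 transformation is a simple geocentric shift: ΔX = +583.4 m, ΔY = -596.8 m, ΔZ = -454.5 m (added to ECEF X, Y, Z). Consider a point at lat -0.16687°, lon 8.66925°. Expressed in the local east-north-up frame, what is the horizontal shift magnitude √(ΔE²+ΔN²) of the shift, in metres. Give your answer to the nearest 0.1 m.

815.4 m

At φ = -0.16687°, λ = 8.66925°: sin φ = -0.002912, cos φ = 0.999996, sin λ = 0.150730, cos λ = 0.988575.
ΔE = −sin λ·ΔX + cos λ·ΔY = −(0.150730)·(583.4) + (0.988575)·(-596.8) = -677.92 m.
ΔN = −sin φ cos λ·ΔX − sin φ sin λ·ΔY + cos φ·ΔZ = −(-0.002912)(0.988575)(583.4) − (-0.002912)(0.150730)(-596.8) + (0.999996)(-454.5) = -453.08 m.
Horizontal magnitude = √(ΔE² + ΔN²) = √((-677.92)² + (-453.08)²) = 815.39 m.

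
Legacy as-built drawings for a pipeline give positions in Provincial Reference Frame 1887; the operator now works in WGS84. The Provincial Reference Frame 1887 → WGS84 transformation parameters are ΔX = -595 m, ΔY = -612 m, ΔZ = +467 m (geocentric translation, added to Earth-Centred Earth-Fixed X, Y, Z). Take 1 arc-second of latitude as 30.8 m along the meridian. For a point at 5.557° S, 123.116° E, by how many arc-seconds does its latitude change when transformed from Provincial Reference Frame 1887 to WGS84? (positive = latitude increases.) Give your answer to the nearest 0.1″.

Δφ = 14.5″

sin φ = -0.096836, cos φ = 0.995300, sin λ = 0.837566, cos λ = -0.546336.
North component: ΔN = −sin φ cos λ·ΔX − sin φ sin λ·ΔY + cos φ·ΔZ = −(-0.096836)(-0.546336)(-595) − (-0.096836)(0.837566)(-612) + (0.995300)(467) = 446.65 m.
1° of latitude spans 3600 × 30.80 = 110880 m, so Δφ = 446.65 / 110880 × 3600 = 14.502″.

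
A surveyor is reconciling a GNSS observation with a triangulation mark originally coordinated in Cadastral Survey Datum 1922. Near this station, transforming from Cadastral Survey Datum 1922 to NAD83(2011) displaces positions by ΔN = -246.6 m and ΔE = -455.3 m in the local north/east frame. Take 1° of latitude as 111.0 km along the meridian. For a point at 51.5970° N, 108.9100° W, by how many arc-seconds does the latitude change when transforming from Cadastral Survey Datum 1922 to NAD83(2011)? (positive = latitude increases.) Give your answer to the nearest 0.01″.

1° of latitude = 111.0 km, so Δφ = -246.6 / 111000 = -0.0022216° = -7.998″.

Δφ = -8.00″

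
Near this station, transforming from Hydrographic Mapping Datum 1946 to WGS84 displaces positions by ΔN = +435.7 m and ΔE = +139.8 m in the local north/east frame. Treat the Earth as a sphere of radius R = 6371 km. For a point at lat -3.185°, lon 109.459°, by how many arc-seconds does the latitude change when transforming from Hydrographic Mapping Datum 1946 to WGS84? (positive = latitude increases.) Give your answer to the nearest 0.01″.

On a sphere of radius R, 1 rad of latitude = R, so Δφ = ΔN / R = 435.7 / 6371000 = 6.8388e-05 rad = 14.106″.

Δφ = 14.11″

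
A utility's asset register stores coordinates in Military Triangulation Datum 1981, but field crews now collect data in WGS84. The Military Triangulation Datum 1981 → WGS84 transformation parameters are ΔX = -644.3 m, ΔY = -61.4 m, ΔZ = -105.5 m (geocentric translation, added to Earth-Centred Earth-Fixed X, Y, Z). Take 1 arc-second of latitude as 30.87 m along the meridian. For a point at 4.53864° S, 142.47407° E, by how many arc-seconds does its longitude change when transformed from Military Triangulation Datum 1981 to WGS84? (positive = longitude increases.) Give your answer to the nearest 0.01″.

sin φ = -0.079131, cos φ = 0.996864, sin λ = 0.609120, cos λ = -0.793078.
East component: ΔE = −sin λ·ΔX + cos λ·ΔY = −(0.609120)(-644.3) + (-0.793078)(-61.4) = 441.15 m.
1° of latitude spans 3600 × 30.87 = 111132 m; at latitude φ, 1° of longitude spans that × cos φ = 110783.5 m, so Δλ = 441.15 / 110783.5 × 3600 = 14.336″.

Δλ = 14.34″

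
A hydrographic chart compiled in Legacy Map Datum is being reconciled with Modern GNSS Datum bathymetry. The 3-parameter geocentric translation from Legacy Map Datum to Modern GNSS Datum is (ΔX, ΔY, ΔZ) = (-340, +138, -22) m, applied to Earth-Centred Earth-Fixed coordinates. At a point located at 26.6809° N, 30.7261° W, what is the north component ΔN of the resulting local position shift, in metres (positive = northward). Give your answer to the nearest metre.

ΔN = 143 m

At φ = 26.6809°, λ = -30.7261°: sin φ = 0.449021, cos φ = 0.893521, sin λ = -0.510935, cos λ = 0.859620.
ΔN = −sin φ cos λ·ΔX − sin φ sin λ·ΔY + cos φ·ΔZ = −(0.449021)(0.859620)(-340) − (0.449021)(-0.510935)(138) + (0.893521)(-22) = 143.24 m.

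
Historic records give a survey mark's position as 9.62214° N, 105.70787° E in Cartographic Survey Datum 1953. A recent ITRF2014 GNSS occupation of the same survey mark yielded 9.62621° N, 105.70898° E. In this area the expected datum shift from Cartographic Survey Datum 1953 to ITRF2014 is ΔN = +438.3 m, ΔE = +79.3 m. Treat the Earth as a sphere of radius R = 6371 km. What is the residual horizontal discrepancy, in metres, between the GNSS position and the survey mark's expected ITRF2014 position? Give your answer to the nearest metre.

Observed coordinate differences: Δφ = +0.00407°, Δλ = +0.00111°.
Converting to metres (1° lat = 111195 m, cos φ = 0.985932): observed ΔN = 452.6 m, observed ΔE = 121.7 m.
Subtracting the expected shift leaves a residual of 452.6 − (438.3) = 14.3 m north and 121.7 − (79.3) = 42.4 m east.
Residual distance = √(14.3² + 42.4²) = 44.7 m.

45 m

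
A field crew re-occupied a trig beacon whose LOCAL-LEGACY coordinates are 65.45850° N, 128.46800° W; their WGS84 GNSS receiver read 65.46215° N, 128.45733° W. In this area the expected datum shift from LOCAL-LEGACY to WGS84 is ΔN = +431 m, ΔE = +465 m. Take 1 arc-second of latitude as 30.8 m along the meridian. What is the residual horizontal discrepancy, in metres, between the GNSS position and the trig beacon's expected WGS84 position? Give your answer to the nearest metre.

Observed coordinate differences: Δφ = +0.00365°, Δλ = +0.01067°.
Converting to metres (1° lat = 110880 m, cos φ = 0.415352): observed ΔN = 404.7 m, observed ΔE = 491.4 m.
Subtracting the expected shift leaves a residual of 404.7 − (431) = -26.3 m north and 491.4 − (465) = 26.4 m east.
Residual distance = √((-26.3)² + 26.4²) = 37.3 m.

37 m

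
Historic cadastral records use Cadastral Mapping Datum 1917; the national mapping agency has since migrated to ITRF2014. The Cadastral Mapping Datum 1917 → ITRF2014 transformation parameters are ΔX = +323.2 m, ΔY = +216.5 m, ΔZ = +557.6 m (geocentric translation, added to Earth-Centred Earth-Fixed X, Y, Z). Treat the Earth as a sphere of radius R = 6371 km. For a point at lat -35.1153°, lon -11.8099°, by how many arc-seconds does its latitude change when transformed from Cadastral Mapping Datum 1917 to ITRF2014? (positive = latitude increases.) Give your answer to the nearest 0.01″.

sin φ = -0.575224, cos φ = 0.817996, sin λ = -0.204665, cos λ = 0.978832.
North component: ΔN = −sin φ cos λ·ΔX − sin φ sin λ·ΔY + cos φ·ΔZ = −(-0.575224)(0.978832)(323.2) − (-0.575224)(-0.204665)(216.5) + (0.817996)(557.6) = 612.60 m.
1° of latitude spans πR/180 = 111195 m, so Δφ = 612.60 / 111195 × 3600 = 19.833″.

Δφ = 19.83″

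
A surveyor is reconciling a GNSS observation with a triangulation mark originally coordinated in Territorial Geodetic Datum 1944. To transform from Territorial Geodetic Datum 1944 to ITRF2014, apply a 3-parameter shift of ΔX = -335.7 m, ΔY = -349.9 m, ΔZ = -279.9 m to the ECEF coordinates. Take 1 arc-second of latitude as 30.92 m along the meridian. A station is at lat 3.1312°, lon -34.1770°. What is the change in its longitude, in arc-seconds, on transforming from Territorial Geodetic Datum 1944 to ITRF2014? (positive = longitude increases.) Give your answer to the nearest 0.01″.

sin φ = 0.054623, cos φ = 0.998507, sin λ = -0.561751, cos λ = 0.827306.
East component: ΔE = −sin λ·ΔX + cos λ·ΔY = −(-0.561751)(-335.7) + (0.827306)(-349.9) = -478.05 m.
1° of latitude spans 3600 × 30.92 = 111312 m; at latitude φ, 1° of longitude spans that × cos φ = 111145.8 m, so Δλ = -478.05 / 111145.8 × 3600 = -15.484″.

Δλ = -15.48″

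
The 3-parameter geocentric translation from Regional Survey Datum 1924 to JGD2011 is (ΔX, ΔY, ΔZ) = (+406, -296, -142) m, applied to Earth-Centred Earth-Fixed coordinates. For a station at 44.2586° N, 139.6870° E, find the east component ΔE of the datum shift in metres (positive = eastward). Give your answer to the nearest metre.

ΔE = -37 m

The local east axis at (φ, λ) is (−sin λ, cos λ, 0), so ΔE = −sin(139.6870°)·406 + cos(139.6870°)·(-296) = -36.96 m.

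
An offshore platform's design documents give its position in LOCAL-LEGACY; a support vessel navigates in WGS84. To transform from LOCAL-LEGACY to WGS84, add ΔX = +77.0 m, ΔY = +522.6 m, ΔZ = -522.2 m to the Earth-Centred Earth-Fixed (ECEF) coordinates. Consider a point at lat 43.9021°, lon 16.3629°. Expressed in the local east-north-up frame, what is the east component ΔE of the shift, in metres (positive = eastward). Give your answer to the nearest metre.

At φ = 43.9021°, λ = 16.3629°: sin φ = 0.693428, cos φ = 0.720526, sin λ = 0.281720, cos λ = 0.959497.
ΔE = −sin λ·ΔX + cos λ·ΔY = −(0.281720)·(77.0) + (0.959497)·(522.6) = 479.74 m.

ΔE = 480 m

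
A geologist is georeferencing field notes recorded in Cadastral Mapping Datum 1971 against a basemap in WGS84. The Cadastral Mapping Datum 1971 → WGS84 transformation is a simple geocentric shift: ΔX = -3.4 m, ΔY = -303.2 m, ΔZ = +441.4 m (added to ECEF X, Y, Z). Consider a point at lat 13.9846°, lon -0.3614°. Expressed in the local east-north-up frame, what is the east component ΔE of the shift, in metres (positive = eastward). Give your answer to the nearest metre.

ΔE = -303 m

At φ = 13.9846°, λ = -0.3614°: sin φ = 0.241661, cos φ = 0.970361, sin λ = -0.006308, cos λ = 0.999980.
ΔE = −sin λ·ΔX + cos λ·ΔY = −(-0.006308)·(-3.4) + (0.999980)·(-303.2) = -303.22 m.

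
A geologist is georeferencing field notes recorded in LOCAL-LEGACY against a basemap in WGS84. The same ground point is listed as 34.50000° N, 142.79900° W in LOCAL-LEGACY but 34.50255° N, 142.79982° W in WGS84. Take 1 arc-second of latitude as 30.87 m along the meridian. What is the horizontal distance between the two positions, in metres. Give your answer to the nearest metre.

293 m

Δφ = 34.50255° − 34.50000° = +0.00255°; Δλ = -142.79982° − -142.79900° = -0.00082°.
1° of latitude = 3600 × 30.87 = 111132 m.
ΔN = Δφ × 111132 = 283.4 m; ΔE = Δλ × 111132 × cos(34.50000°) = -0.00082 × 111132 × 0.824126 = -75.1 m.
Distance = √(ΔE² + ΔN²) = √((-75.1)² + 283.4²) = 293.2 m.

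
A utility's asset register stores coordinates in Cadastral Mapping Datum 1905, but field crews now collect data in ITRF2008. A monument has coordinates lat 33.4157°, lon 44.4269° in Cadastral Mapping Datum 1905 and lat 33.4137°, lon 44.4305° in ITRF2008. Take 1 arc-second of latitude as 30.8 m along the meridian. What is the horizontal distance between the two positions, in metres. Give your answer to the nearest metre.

400 m

Δφ = 33.4137° − 33.4157° = -0.0020°; Δλ = 44.4305° − 44.4269° = +0.0036°.
1° of latitude = 3600 × 30.80 = 110880 m.
ΔN = Δφ × 110880 = -221.8 m; ΔE = Δλ × 110880 × cos(33.4157°) = +0.0036 × 110880 × 0.834697 = 333.2 m.
Distance = √(ΔE² + ΔN²) = √(333.2² + (-221.8)²) = 400.2 m.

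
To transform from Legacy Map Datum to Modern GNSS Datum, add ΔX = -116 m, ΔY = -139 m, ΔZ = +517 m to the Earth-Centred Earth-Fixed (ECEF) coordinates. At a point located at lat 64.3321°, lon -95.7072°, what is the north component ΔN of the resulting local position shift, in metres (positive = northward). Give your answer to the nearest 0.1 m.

The local north axis is (−sin φ cos λ, −sin φ sin λ, cos φ), giving ΔN = -10.397 − 124.662 + 223.941 = 88.88 m.

ΔN = 88.9 m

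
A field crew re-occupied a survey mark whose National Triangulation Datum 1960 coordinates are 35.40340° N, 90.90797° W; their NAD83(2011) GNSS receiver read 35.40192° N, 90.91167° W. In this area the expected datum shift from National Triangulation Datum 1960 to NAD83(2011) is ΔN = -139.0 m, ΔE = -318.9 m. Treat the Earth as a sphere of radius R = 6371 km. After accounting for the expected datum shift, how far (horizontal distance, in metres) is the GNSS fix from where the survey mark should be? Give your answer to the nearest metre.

30 m

Observed coordinate differences: Δφ = -0.00148°, Δλ = -0.00370°.
Converting to metres (1° lat = 111195 m, cos φ = 0.815093): observed ΔN = -164.6 m, observed ΔE = -335.3 m.
Subtracting the expected shift leaves a residual of -164.6 − (-139.0) = -25.6 m north and -335.3 − (-318.9) = -16.4 m east.
Residual distance = √((-25.6)² + (-16.4)²) = 30.4 m.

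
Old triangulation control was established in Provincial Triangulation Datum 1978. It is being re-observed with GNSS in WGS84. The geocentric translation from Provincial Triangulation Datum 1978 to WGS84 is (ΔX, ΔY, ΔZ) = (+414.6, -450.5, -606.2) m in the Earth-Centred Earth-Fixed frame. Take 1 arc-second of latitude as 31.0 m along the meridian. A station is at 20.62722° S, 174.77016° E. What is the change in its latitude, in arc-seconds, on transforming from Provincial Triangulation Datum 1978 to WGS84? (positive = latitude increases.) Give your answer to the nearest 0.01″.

sin φ = -0.352286, cos φ = 0.935892, sin λ = 0.091151, cos λ = -0.995837.
North component: ΔN = −sin φ cos λ·ΔX − sin φ sin λ·ΔY + cos φ·ΔZ = −(-0.352286)(-0.995837)(414.6) − (-0.352286)(0.091151)(-450.5) + (0.935892)(-606.2) = -727.25 m.
1° of latitude spans 3600 × 31.00 = 111600 m, so Δφ = -727.25 / 111600 × 3600 = -23.460″.

Δφ = -23.46″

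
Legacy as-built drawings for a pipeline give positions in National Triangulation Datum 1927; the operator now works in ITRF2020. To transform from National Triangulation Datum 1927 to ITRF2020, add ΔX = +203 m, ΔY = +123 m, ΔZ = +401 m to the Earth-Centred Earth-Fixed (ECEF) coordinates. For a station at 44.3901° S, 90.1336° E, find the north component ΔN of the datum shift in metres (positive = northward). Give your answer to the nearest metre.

ΔN = 372 m

At φ = -44.3901°, λ = 90.1336°: sin φ = -0.699540, cos φ = 0.714594, sin λ = 0.999997, cos λ = -0.002332.
ΔN = −sin φ cos λ·ΔX − sin φ sin λ·ΔY + cos φ·ΔZ = −(-0.699540)(-0.002332)(203) − (-0.699540)(0.999997)(123) + (0.714594)(401) = 372.26 m.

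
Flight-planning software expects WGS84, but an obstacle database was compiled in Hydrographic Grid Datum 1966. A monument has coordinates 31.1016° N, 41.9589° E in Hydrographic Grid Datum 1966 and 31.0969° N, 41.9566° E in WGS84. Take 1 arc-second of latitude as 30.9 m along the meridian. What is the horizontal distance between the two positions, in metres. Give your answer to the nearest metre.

Δφ = 31.0969° − 31.1016° = -0.0047°; Δλ = 41.9566° − 41.9589° = -0.0023°.
1° of latitude = 3600 × 30.90 = 111240 m.
ΔN = Δφ × 111240 = -522.8 m; ΔE = Δλ × 111240 × cos(31.1016°) = -0.0023 × 111240 × 0.856253 = -219.1 m.
Distance = √(ΔE² + ΔN²) = √((-219.1)² + (-522.8)²) = 566.9 m.

567 m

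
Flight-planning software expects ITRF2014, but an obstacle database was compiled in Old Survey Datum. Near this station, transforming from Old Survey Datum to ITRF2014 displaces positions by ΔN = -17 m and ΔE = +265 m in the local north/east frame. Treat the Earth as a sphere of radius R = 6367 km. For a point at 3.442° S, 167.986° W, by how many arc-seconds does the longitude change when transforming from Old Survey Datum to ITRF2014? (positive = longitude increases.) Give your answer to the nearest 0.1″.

At latitude -3.442°, cos φ = 0.998196.
One radian of longitude at latitude φ spans R cos φ, so Δλ = ΔE / (R cos φ) = 265.0 / (6367000 × 0.998196) = 4.1696e-05 rad = 8.600″.

Δλ = 8.6″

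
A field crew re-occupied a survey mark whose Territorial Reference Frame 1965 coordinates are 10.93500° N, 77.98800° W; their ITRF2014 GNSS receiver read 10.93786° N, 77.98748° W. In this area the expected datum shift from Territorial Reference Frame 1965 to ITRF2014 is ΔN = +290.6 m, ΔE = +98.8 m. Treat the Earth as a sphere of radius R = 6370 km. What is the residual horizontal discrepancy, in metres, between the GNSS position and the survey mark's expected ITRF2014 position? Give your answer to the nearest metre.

Observed coordinate differences: Δφ = +0.00286°, Δλ = +0.00052°.
Converting to metres (1° lat = 111177 m, cos φ = 0.981843): observed ΔN = 318.0 m, observed ΔE = 56.8 m.
Subtracting the expected shift leaves a residual of 318.0 − (290.6) = 27.4 m north and 56.8 − (98.8) = -42.0 m east.
Residual distance = √(27.4² + (-42.0)²) = 50.2 m.

50 m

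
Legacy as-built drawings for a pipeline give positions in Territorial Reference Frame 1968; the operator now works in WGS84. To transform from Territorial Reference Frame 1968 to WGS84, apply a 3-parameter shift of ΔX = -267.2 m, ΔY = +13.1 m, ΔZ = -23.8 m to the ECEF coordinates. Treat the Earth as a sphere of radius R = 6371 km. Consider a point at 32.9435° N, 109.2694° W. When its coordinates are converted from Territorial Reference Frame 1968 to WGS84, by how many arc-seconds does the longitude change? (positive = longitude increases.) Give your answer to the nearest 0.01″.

Δλ = -9.90″

sin φ = 0.543812, cos φ = 0.839207, sin λ = -0.943977, cos λ = -0.330010.
East component: ΔE = −sin λ·ΔX + cos λ·ΔY = −(-0.943977)(-267.2) + (-0.330010)(13.1) = -256.55 m.
1° of latitude spans πR/180 = 111195 m; at latitude φ, 1° of longitude spans that × cos φ = 93315.6 m, so Δλ = -256.55 / 93315.6 × 3600 = -9.898″.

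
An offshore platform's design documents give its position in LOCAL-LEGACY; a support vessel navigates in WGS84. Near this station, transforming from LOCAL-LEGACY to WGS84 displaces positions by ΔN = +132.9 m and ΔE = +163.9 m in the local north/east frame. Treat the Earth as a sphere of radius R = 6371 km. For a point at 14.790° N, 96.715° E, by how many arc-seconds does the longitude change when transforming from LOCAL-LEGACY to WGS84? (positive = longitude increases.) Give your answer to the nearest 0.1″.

At latitude 14.790°, cos φ = 0.966868.
One radian of longitude at latitude φ spans R cos φ, so Δλ = ΔE / (R cos φ) = 163.9 / (6371000 × 0.966868) = 2.6608e-05 rad = 5.488″.

Δλ = 5.5″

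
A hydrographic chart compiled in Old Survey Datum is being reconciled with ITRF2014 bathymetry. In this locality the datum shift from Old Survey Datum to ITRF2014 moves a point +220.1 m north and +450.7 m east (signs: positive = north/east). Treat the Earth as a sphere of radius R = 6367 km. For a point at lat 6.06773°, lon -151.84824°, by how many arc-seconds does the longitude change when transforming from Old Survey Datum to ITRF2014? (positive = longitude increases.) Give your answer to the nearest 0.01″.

At latitude 6.06773°, cos φ = 0.994398.
One radian of longitude at latitude φ spans R cos φ, so Δλ = ΔE / (R cos φ) = 450.7 / (6367000 × 0.994398) = 7.1186e-05 rad = 14.683″.

Δλ = 14.68″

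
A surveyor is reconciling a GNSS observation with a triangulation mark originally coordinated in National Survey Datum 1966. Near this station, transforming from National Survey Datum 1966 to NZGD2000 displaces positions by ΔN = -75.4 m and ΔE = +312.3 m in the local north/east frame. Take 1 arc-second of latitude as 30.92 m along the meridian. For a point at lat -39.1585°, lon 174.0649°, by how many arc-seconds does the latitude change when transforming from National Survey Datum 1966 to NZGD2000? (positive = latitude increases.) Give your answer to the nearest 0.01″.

Δφ = -2.44″

1″ of latitude = 30.92 m, so Δφ = -75.4 / 30.92 = -2.439″.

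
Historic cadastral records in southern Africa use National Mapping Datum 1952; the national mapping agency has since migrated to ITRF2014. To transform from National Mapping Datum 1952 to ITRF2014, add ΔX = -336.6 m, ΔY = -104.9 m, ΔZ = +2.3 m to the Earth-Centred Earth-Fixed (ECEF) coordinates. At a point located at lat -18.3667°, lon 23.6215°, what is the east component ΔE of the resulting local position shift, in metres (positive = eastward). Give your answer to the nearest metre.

The local east axis at (φ, λ) is (−sin λ, cos λ, 0), so ΔE = −sin(23.6215°)·(-336.6) + cos(23.6215°)·(-104.9) = 38.76 m.

ΔE = 39 m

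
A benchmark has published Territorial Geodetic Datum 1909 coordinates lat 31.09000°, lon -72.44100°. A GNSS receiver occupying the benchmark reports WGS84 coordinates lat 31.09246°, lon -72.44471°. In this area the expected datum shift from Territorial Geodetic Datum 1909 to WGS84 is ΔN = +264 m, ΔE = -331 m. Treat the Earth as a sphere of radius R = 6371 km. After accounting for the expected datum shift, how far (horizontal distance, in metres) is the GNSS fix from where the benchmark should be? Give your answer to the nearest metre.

Observed coordinate differences: Δφ = +0.00246°, Δλ = -0.00371°.
Converting to metres (1° lat = 111195 m, cos φ = 0.856357): observed ΔN = 273.5 m, observed ΔE = -353.3 m.
Subtracting the expected shift leaves a residual of 273.5 − (264) = 9.5 m north and -353.3 − (-331) = -22.3 m east.
Residual distance = √(9.5² + (-22.3)²) = 24.2 m.

24 m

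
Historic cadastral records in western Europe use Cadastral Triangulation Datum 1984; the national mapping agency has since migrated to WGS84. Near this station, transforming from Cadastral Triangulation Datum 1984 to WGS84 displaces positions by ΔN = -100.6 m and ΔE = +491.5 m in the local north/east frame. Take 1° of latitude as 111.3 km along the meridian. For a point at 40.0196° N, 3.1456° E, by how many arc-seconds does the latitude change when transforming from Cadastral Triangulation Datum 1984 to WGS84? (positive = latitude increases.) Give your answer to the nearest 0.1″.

1° of latitude = 111.3 km, so Δφ = -100.6 / 111300 = -0.0009039° = -3.254″.

Δφ = -3.3″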